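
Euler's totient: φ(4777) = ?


4777 = 17 × 281
Prime factors: 17, 281
φ(4777) = 4777 × (1-1/17) × (1-1/281)
= 4777 × 16/17 × 280/281 = 4480

φ(4777) = 4480


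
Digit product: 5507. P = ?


5 × 5 × 0 × 7 = 0


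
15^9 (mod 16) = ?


15^1 mod 16 = 15
15^2 mod 16 = 1
15^3 mod 16 = 15
15^4 mod 16 = 1
15^5 mod 16 = 15
15^6 mod 16 = 1
15^7 mod 16 = 15
15^8 mod 16 = 1
15^9 mod 16 = 15


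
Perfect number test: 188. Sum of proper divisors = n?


Proper divisors of 188: 1, 2, 4, 47, 94
Sum = 1 + 2 + 4 + 47 + 94 = 148

No, 188 is not perfect (148 ≠ 188)


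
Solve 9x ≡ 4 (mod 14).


GCD(9, 14) = 1, unique solution
a^(-1) mod 14 = 11
x = 11 * 4 mod 14 = 2

x ≡ 2 (mod 14)


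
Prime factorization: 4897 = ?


4897 / 59 = 83
83 / 83 = 1
4897 = 59 × 83


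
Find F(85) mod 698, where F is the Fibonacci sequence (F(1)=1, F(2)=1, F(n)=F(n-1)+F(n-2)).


F(k) mod 698 for k=1..85:
1, 1, 2, 3, 5, 8, 13, 21, 34, 55, 89, 144, 233, 377, 610, 289, 201, 490, 691, 483, 476, 261, 39, 300, 339, 639, 280, 221, 501, 24, 525, 549, 376, 227, 603, 132, 37, 169, 206, 375, 581, 258, 141, 399, 540, 241, 83, 324, 407, 33, 440, 473, 215, 688, 205, 195, 400, 595, 297, 194, 491, 685, 478, 465, 245, 12, 257, 269, 526, 97, 623, 22, 645, 667, 614, 583, 499, 384, 185, 569, 56, 625, 681, 608, 591
F(85) mod 698 = 591


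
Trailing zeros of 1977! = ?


floor(1977/5) = 395
floor(1977/25) = 79
floor(1977/125) = 15
floor(1977/625) = 3
Total = 492

492 trailing zeros


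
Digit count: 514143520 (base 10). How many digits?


514143520 has 9 digits in base 10
floor(log10(514143520)) + 1 = floor(8.7111) + 1 = 9

9 digits (base 10)


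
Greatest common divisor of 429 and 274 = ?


429 = 1 * 274 + 155
274 = 1 * 155 + 119
155 = 1 * 119 + 36
119 = 3 * 36 + 11
36 = 3 * 11 + 3
11 = 3 * 3 + 2
3 = 1 * 2 + 1
2 = 2 * 1 + 0
GCD = 1


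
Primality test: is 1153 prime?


Check divisors up to sqrt(1153) = 33.9559
No divisors found.
1153 is prime.

Yes, 1153 is prime


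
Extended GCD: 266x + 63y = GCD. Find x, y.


Tabular extended Euclidean (each row: r = 266*s + 63*t):
r=266, s=1, t=0
r=63, s=0, t=1
q=4: r=14, s=1, t=-4   [266*(1) + 63*(-4) = 14]
q=4: r=7, s=-4, t=17   [266*(-4) + 63*(17) = 7]
q=2: r=0, s=9, t=-38   [266*(9) + 63*(-38) = 0]
GCD = 7; from the row with r=7: x=-4, y=17
Check: 266*(-4) + 63*(17) = -1064 + 1071 = 7

GCD = 7, x = -4, y = 17


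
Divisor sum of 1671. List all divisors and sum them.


Divisors of 1671: 1, 3, 557, 1671
Sum = 1 + 3 + 557 + 1671 = 2232

σ(1671) = 2232


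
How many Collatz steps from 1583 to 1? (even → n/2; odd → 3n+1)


1583 → 4750 → 2375 → 7126 → 3563 → 10690 → 5345 → 16036 → 8018 → 4009 → 12028 → 6014 → 3007 → 9022 → 4511 → 13534 → 6767 → 20302 → 10151 → 30454 → 15227 → 45682 → 22841 → 68524 → 34262 → 17131 → 51394 → 25697 → 77092 → 38546 → 19273 → 57820 → 28910 → 14455 → 43366 → 21683 → 65050 → 32525 → 97576 → 48788 → 24394 → 12197 → 36592 → 18296 → 9148 → 4574 → 2287 → 6862 → 3431 → 10294 → 5147 → 15442 → 7721 → 23164 → 11582 → 5791 → 17374 → 8687 → 26062 → 13031 → 39094 → 19547 → 58642 → 29321 → 87964 → 43982 → 21991 → 65974 → 32987 → 98962 → 49481 → 148444 → 74222 → 37111 → 111334 → 55667 → 167002 → 83501 → 250504 → 125252 → 62626 → 31313 → 93940 → 46970 → 23485 → 70456 → 35228 → 17614 → 8807 → 26422 → 13211 → 39634 → 19817 → 59452 → 29726 → 14863 → 44590 → 22295 → 66886 → 33443 → 100330 → 50165 → 150496 → 75248 → 37624 → 18812 → 9406 → 4703 → 14110 → 7055 → 21166 → 10583 → 31750 → 15875 → 47626 → 23813 → 71440 → 35720 → 17860 → 8930 → 4465 → 13396 → 6698 → 3349 → 10048 → 5024 → 2512 → 1256 → 628 → 314 → 157 → 472 → 236 → 118 → 59 → 178 → 89 → 268 → 134 → 67 → 202 → 101 → 304 → 152 → 76 → 38 → 19 → 58 → 29 → 88 → 44 → 22 → 11 → 34 → 17 → 52 → 26 → 13 → 40 → 20 → 10 → 5 → 16 → 8 → 4 → 2 → 1
Total steps = 166

166 steps


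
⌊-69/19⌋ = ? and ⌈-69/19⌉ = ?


-69/19 = -3.6316
floor = -4
ceil = -3

floor = -4, ceil = -3


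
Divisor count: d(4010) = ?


4010 = 2^1 × 5^1 × 401^1
d(4010) = (1+1) × (1+1) × (1+1) = 8

8 divisors


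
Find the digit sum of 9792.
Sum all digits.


9 + 7 + 9 + 2 = 27


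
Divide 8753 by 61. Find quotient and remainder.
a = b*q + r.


8753 = 61 * 143 + 30
Check: 8723 + 30 = 8753

q = 143, r = 30


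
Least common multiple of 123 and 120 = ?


GCD(123, 120) = 3
LCM = 123*120/3 = 14760/3 = 4920

LCM = 4920


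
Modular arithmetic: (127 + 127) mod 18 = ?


127 + 127 = 254
254 mod 18 = 2


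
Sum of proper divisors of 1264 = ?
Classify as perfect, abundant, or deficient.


Proper divisors: 1, 2, 4, 8, 16, 79, 158, 316, 632
Sum = 1 + 2 + 4 + 8 + 16 + 79 + 158 + 316 + 632 = 1216
1216 < 1264 → deficient

s(1264) = 1216 (deficient)


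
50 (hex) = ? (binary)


50 (base 16) = 80 (decimal)
80 (decimal) = 1010000 (base 2)


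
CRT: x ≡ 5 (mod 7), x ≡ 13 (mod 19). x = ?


M = 7*19 = 133
M1 = M/7 = 19, M2 = M/19 = 7
M1^(-1) mod 7 = 3, M2^(-1) mod 19 = 11
x = 5*19*3 + 13*7*11 = 1286
1286 mod 133 = 89
Check: 89 mod 7 = 5 ✓, 89 mod 19 = 13 ✓

x ≡ 89 (mod 133)


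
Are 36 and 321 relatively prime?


Euclidean algorithm:
321 = 8 * 36 + 33
36 = 1 * 33 + 3
33 = 11 * 3 + 0
GCD(36, 321) = 3

No, not coprime (GCD = 3)


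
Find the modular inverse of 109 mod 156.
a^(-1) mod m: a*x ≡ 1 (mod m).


Use the extended Euclidean algorithm on (156, 109); each row r = 156*s + 109*t:
r=156, s=1, t=0
r=109, s=0, t=1
q=1: r=47, s=1, t=-1   [156*(1) + 109*(-1) = 47]
q=2: r=15, s=-2, t=3   [156*(-2) + 109*(3) = 15]
q=3: r=2, s=7, t=-10   [156*(7) + 109*(-10) = 2]
q=7: r=1, s=-51, t=73   [156*(-51) + 109*(73) = 1]
q=2: r=0, s=109, t=-156   [156*(109) + 109*(-156) = 0]
GCD = 1 with t = 73, so 109*(73) ≡ 1 (mod 156)
Inverse = 73 mod 156 = 73
Check: 109 * 73 = 7957 ≡ 1 (mod 156)

109^(-1) ≡ 73 (mod 156)


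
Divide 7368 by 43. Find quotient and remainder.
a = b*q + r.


7368 = 43 * 171 + 15
Check: 7353 + 15 = 7368

q = 171, r = 15


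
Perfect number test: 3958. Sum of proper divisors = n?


Proper divisors of 3958: 1, 2, 1979
Sum = 1 + 2 + 1979 = 1982

No, 3958 is not perfect (1982 ≠ 3958)


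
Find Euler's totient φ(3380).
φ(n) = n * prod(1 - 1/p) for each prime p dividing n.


3380 = 2^2 × 5 × 13^2
Prime factors: 2, 5, 13
φ(3380) = 3380 × (1-1/2) × (1-1/5) × (1-1/13)
= 3380 × 1/2 × 4/5 × 12/13 = 1248

φ(3380) = 1248


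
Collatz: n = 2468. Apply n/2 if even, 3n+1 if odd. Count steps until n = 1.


2468 → 1234 → 617 → 1852 → 926 → 463 → 1390 → 695 → 2086 → 1043 → 3130 → 1565 → 4696 → 2348 → 1174 → 587 → 1762 → 881 → 2644 → 1322 → 661 → 1984 → 992 → 496 → 248 → 124 → 62 → 31 → 94 → 47 → 142 → 71 → 214 → 107 → 322 → 161 → 484 → 242 → 121 → 364 → 182 → 91 → 274 → 137 → 412 → 206 → 103 → 310 → 155 → 466 → 233 → 700 → 350 → 175 → 526 → 263 → 790 → 395 → 1186 → 593 → 1780 → 890 → 445 → 1336 → 668 → 334 → 167 → 502 → 251 → 754 → 377 → 1132 → 566 → 283 → 850 → 425 → 1276 → 638 → 319 → 958 → 479 → 1438 → 719 → 2158 → 1079 → 3238 → 1619 → 4858 → 2429 → 7288 → 3644 → 1822 → 911 → 2734 → 1367 → 4102 → 2051 → 6154 → 3077 → 9232 → 4616 → 2308 → 1154 → 577 → 1732 → 866 → 433 → 1300 → 650 → 325 → 976 → 488 → 244 → 122 → 61 → 184 → 92 → 46 → 23 → 70 → 35 → 106 → 53 → 160 → 80 → 40 → 20 → 10 → 5 → 16 → 8 → 4 → 2 → 1
Total steps = 133

133 steps


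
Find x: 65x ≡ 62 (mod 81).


GCD(65, 81) = 1, unique solution
a^(-1) mod 81 = 5
x = 5 * 62 mod 81 = 67

x ≡ 67 (mod 81)


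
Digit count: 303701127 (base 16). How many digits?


303701127 in base 16 = 121A1C87
Number of digits = 8

8 digits (base 16)


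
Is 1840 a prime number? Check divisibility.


1840 / 2 = 920 (exact division)
1840 is NOT prime.

No, 1840 is not prime


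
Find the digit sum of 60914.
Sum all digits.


6 + 0 + 9 + 1 + 4 = 20


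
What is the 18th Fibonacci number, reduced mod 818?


F(k) mod 818 for k=1..18:
1, 1, 2, 3, 5, 8, 13, 21, 34, 55, 89, 144, 233, 377, 610, 169, 779, 130
F(18) mod 818 = 130


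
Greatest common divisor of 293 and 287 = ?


293 = 1 * 287 + 6
287 = 47 * 6 + 5
6 = 1 * 5 + 1
5 = 5 * 1 + 0
GCD = 1


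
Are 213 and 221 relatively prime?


Euclidean algorithm:
221 = 1 * 213 + 8
213 = 26 * 8 + 5
8 = 1 * 5 + 3
5 = 1 * 3 + 2
3 = 1 * 2 + 1
2 = 2 * 1 + 0
GCD(213, 221) = 1

Yes, coprime (GCD = 1)


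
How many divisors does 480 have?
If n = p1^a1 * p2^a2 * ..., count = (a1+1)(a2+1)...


480 = 2^5 × 3^1 × 5^1
d(480) = (5+1) × (1+1) × (1+1) = 24

24 divisors


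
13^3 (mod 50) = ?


13^1 mod 50 = 13
13^2 mod 50 = 19
13^3 mod 50 = 47


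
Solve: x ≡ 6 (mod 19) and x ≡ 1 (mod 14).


M = 19*14 = 266
M1 = M/19 = 14, M2 = M/14 = 19
M1^(-1) mod 19 = 15, M2^(-1) mod 14 = 3
x = 6*14*15 + 1*19*3 = 1317
1317 mod 266 = 253
Check: 253 mod 19 = 6 ✓, 253 mod 14 = 1 ✓

x ≡ 253 (mod 266)


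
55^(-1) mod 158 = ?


Use the extended Euclidean algorithm on (158, 55); each row r = 158*s + 55*t:
r=158, s=1, t=0
r=55, s=0, t=1
q=2: r=48, s=1, t=-2   [158*(1) + 55*(-2) = 48]
q=1: r=7, s=-1, t=3   [158*(-1) + 55*(3) = 7]
q=6: r=6, s=7, t=-20   [158*(7) + 55*(-20) = 6]
q=1: r=1, s=-8, t=23   [158*(-8) + 55*(23) = 1]
q=6: r=0, s=55, t=-158   [158*(55) + 55*(-158) = 0]
GCD = 1 with t = 23, so 55*(23) ≡ 1 (mod 158)
Inverse = 23 mod 158 = 23
Check: 55 * 23 = 1265 ≡ 1 (mod 158)

55^(-1) ≡ 23 (mod 158)


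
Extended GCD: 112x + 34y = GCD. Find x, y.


Tabular extended Euclidean (each row: r = 112*s + 34*t):
r=112, s=1, t=0
r=34, s=0, t=1
q=3: r=10, s=1, t=-3   [112*(1) + 34*(-3) = 10]
q=3: r=4, s=-3, t=10   [112*(-3) + 34*(10) = 4]
q=2: r=2, s=7, t=-23   [112*(7) + 34*(-23) = 2]
q=2: r=0, s=-17, t=56   [112*(-17) + 34*(56) = 0]
GCD = 2; from the row with r=2: x=7, y=-23
Check: 112*(7) + 34*(-23) = 784 - 782 = 2

GCD = 2, x = 7, y = -23


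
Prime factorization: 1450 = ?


1450 / 2 = 725
725 / 5 = 145
145 / 5 = 29
29 / 29 = 1
1450 = 2 × 5^2 × 29


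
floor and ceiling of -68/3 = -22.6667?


-68/3 = -22.6667
floor = -23
ceil = -22

floor = -23, ceil = -22


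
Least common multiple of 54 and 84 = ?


GCD(54, 84) = 6
LCM = 54*84/6 = 4536/6 = 756

LCM = 756


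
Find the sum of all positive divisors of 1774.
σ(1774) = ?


Divisors of 1774: 1, 2, 887, 1774
Sum = 1 + 2 + 887 + 1774 = 2664

σ(1774) = 2664


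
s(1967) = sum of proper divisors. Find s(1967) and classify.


Proper divisors: 1, 7, 281
Sum = 1 + 7 + 281 = 289
289 < 1967 → deficient

s(1967) = 289 (deficient)


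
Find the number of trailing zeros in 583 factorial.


floor(583/5) = 116
floor(583/25) = 23
floor(583/125) = 4
Total = 143

143 trailing zeros


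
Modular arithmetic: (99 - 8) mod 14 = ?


99 - 8 = 91
91 mod 14 = 7


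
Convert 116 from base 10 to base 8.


116 (base 10) = 116 (decimal)
116 (decimal) = 164 (base 8)


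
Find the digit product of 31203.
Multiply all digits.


3 × 1 × 2 × 0 × 3 = 0


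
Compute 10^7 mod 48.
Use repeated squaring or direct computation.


10^1 mod 48 = 10
10^2 mod 48 = 4
10^3 mod 48 = 40
10^4 mod 48 = 16
10^5 mod 48 = 16
10^6 mod 48 = 16
10^7 mod 48 = 16


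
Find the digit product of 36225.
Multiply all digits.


3 × 6 × 2 × 2 × 5 = 360


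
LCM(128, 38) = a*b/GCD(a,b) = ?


GCD(128, 38) = 2
LCM = 128*38/2 = 4864/2 = 2432

LCM = 2432


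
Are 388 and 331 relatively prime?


Euclidean algorithm:
388 = 1 * 331 + 57
331 = 5 * 57 + 46
57 = 1 * 46 + 11
46 = 4 * 11 + 2
11 = 5 * 2 + 1
2 = 2 * 1 + 0
GCD(388, 331) = 1

Yes, coprime (GCD = 1)


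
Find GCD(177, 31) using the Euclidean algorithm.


177 = 5 * 31 + 22
31 = 1 * 22 + 9
22 = 2 * 9 + 4
9 = 2 * 4 + 1
4 = 4 * 1 + 0
GCD = 1


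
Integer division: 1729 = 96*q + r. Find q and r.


1729 = 96 * 18 + 1
Check: 1728 + 1 = 1729

q = 18, r = 1


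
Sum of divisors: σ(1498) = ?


Divisors of 1498: 1, 2, 7, 14, 107, 214, 749, 1498
Sum = 1 + 2 + 7 + 14 + 107 + 214 + 749 + 1498 = 2592

σ(1498) = 2592


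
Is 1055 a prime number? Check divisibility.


1055 / 5 = 211 (exact division)
1055 is NOT prime.

No, 1055 is not prime


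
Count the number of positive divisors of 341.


341 = 11^1 × 31^1
d(341) = (1+1) × (1+1) = 4

4 divisors


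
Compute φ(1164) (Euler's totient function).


1164 = 2^2 × 3 × 97
Prime factors: 2, 3, 97
φ(1164) = 1164 × (1-1/2) × (1-1/3) × (1-1/97)
= 1164 × 1/2 × 2/3 × 96/97 = 384

φ(1164) = 384


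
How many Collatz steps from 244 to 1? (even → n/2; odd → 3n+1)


244 → 122 → 61 → 184 → 92 → 46 → 23 → 70 → 35 → 106 → 53 → 160 → 80 → 40 → 20 → 10 → 5 → 16 → 8 → 4 → 2 → 1
Total steps = 21

21 steps


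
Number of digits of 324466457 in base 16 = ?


324466457 in base 16 = 1356F719
Number of digits = 8

8 digits (base 16)


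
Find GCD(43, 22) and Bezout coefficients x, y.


Tabular extended Euclidean (each row: r = 43*s + 22*t):
r=43, s=1, t=0
r=22, s=0, t=1
q=1: r=21, s=1, t=-1   [43*(1) + 22*(-1) = 21]
q=1: r=1, s=-1, t=2   [43*(-1) + 22*(2) = 1]
q=21: r=0, s=22, t=-43   [43*(22) + 22*(-43) = 0]
GCD = 1; from the row with r=1: x=-1, y=2
Check: 43*(-1) + 22*(2) = -43 + 44 = 1

GCD = 1, x = -1, y = 2


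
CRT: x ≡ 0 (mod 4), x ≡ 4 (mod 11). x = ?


M = 4*11 = 44
M1 = M/4 = 11, M2 = M/11 = 4
M1^(-1) mod 4 = 3, M2^(-1) mod 11 = 3
x = 0*11*3 + 4*4*3 = 48
48 mod 44 = 4
Check: 4 mod 4 = 0 ✓, 4 mod 11 = 4 ✓

x ≡ 4 (mod 44)


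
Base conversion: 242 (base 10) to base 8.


242 (base 10) = 242 (decimal)
242 (decimal) = 362 (base 8)


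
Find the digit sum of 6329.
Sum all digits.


6 + 3 + 2 + 9 = 20


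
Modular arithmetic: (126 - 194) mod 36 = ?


126 - 194 = -68
-68 mod 36 = 4


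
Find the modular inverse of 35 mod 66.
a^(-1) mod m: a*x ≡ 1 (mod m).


Use the extended Euclidean algorithm on (66, 35); each row r = 66*s + 35*t:
r=66, s=1, t=0
r=35, s=0, t=1
q=1: r=31, s=1, t=-1   [66*(1) + 35*(-1) = 31]
q=1: r=4, s=-1, t=2   [66*(-1) + 35*(2) = 4]
q=7: r=3, s=8, t=-15   [66*(8) + 35*(-15) = 3]
q=1: r=1, s=-9, t=17   [66*(-9) + 35*(17) = 1]
q=3: r=0, s=35, t=-66   [66*(35) + 35*(-66) = 0]
GCD = 1 with t = 17, so 35*(17) ≡ 1 (mod 66)
Inverse = 17 mod 66 = 17
Check: 35 * 17 = 595 ≡ 1 (mod 66)

35^(-1) ≡ 17 (mod 66)


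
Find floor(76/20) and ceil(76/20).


76/20 = 3.8000
floor = 3
ceil = 4

floor = 3, ceil = 4


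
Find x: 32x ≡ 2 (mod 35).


GCD(32, 35) = 1, unique solution
a^(-1) mod 35 = 23
x = 23 * 2 mod 35 = 11

x ≡ 11 (mod 35)


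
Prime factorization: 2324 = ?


2324 / 2 = 1162
1162 / 2 = 581
581 / 7 = 83
83 / 83 = 1
2324 = 2^2 × 7 × 83


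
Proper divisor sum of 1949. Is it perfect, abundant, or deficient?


Proper divisors: 1
Sum = 1 = 1
1 < 1949 → deficient

s(1949) = 1 (deficient)


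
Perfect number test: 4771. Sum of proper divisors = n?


Proper divisors of 4771: 1, 13, 367
Sum = 1 + 13 + 367 = 381

No, 4771 is not perfect (381 ≠ 4771)


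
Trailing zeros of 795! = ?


floor(795/5) = 159
floor(795/25) = 31
floor(795/125) = 6
floor(795/625) = 1
Total = 197

197 trailing zeros


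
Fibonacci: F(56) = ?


Sequence: 1, 1, 2, 3, 5, 8, 13, 21, 34, 55, 89, 144, 233, 377, 610, 987, 1597, 2584, 4181, 6765, 10946, 17711, 28657, 46368, 75025, 121393, 196418, 317811, 514229, 832040, 1346269, 2178309, 3524578, 5702887, 9227465, 14930352, 24157817, 39088169, 63245986, 102334155, 165580141, 267914296, 433494437, 701408733, 1134903170, 1836311903, 2971215073, 4807526976, 7778742049, 12586269025, 20365011074, 32951280099, 53316291173, 86267571272, 139583862445, 225851433717
F(56) = 225851433717


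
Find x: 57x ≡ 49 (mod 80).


GCD(57, 80) = 1, unique solution
a^(-1) mod 80 = 73
x = 73 * 49 mod 80 = 57

x ≡ 57 (mod 80)


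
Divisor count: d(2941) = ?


2941 = 17^1 × 173^1
d(2941) = (1+1) × (1+1) = 4

4 divisors


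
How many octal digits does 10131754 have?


10131754 in base 8 = 46514452
Number of digits = 8

8 digits (base 8)


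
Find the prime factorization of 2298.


2298 / 2 = 1149
1149 / 3 = 383
383 / 383 = 1
2298 = 2 × 3 × 383


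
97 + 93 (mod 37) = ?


97 + 93 = 190
190 mod 37 = 5


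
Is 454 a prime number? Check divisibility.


454 / 2 = 227 (exact division)
454 is NOT prime.

No, 454 is not prime


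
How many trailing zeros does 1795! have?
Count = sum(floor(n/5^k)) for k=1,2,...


floor(1795/5) = 359
floor(1795/25) = 71
floor(1795/125) = 14
floor(1795/625) = 2
Total = 446

446 trailing zeros


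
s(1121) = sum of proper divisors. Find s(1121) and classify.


Proper divisors: 1, 19, 59
Sum = 1 + 19 + 59 = 79
79 < 1121 → deficient

s(1121) = 79 (deficient)


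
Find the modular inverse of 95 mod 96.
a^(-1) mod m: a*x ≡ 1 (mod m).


Use the extended Euclidean algorithm on (96, 95); each row r = 96*s + 95*t:
r=96, s=1, t=0
r=95, s=0, t=1
q=1: r=1, s=1, t=-1   [96*(1) + 95*(-1) = 1]
q=95: r=0, s=-95, t=96   [96*(-95) + 95*(96) = 0]
GCD = 1 with t = -1, so 95*(-1) ≡ 1 (mod 96)
Inverse = -1 mod 96 = 95
Check: 95 * 95 = 9025 ≡ 1 (mod 96)

95^(-1) ≡ 95 (mod 96)


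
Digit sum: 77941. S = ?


7 + 7 + 9 + 4 + 1 = 28


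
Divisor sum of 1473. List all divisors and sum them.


Divisors of 1473: 1, 3, 491, 1473
Sum = 1 + 3 + 491 + 1473 = 1968

σ(1473) = 1968


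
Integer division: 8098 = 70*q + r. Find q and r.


8098 = 70 * 115 + 48
Check: 8050 + 48 = 8098

q = 115, r = 48


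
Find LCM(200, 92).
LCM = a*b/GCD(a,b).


GCD(200, 92) = 4
LCM = 200*92/4 = 18400/4 = 4600

LCM = 4600


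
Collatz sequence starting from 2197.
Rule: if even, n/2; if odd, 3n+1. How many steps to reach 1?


2197 → 6592 → 3296 → 1648 → 824 → 412 → 206 → 103 → 310 → 155 → 466 → 233 → 700 → 350 → 175 → 526 → 263 → 790 → 395 → 1186 → 593 → 1780 → 890 → 445 → 1336 → 668 → 334 → 167 → 502 → 251 → 754 → 377 → 1132 → 566 → 283 → 850 → 425 → 1276 → 638 → 319 → 958 → 479 → 1438 → 719 → 2158 → 1079 → 3238 → 1619 → 4858 → 2429 → 7288 → 3644 → 1822 → 911 → 2734 → 1367 → 4102 → 2051 → 6154 → 3077 → 9232 → 4616 → 2308 → 1154 → 577 → 1732 → 866 → 433 → 1300 → 650 → 325 → 976 → 488 → 244 → 122 → 61 → 184 → 92 → 46 → 23 → 70 → 35 → 106 → 53 → 160 → 80 → 40 → 20 → 10 → 5 → 16 → 8 → 4 → 2 → 1
Total steps = 94

94 steps


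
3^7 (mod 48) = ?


3^1 mod 48 = 3
3^2 mod 48 = 9
3^3 mod 48 = 27
3^4 mod 48 = 33
3^5 mod 48 = 3
3^6 mod 48 = 9
3^7 mod 48 = 27


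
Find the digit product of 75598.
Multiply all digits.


7 × 5 × 5 × 9 × 8 = 12600


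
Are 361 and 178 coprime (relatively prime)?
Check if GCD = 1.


Euclidean algorithm:
361 = 2 * 178 + 5
178 = 35 * 5 + 3
5 = 1 * 3 + 2
3 = 1 * 2 + 1
2 = 2 * 1 + 0
GCD(361, 178) = 1

Yes, coprime (GCD = 1)


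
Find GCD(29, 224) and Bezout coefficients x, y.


Tabular extended Euclidean (each row: r = 29*s + 224*t):
r=29, s=1, t=0
r=224, s=0, t=1
q=0: r=29, s=1, t=0   [29*(1) + 224*(0) = 29]
q=7: r=21, s=-7, t=1   [29*(-7) + 224*(1) = 21]
q=1: r=8, s=8, t=-1   [29*(8) + 224*(-1) = 8]
q=2: r=5, s=-23, t=3   [29*(-23) + 224*(3) = 5]
q=1: r=3, s=31, t=-4   [29*(31) + 224*(-4) = 3]
q=1: r=2, s=-54, t=7   [29*(-54) + 224*(7) = 2]
q=1: r=1, s=85, t=-11   [29*(85) + 224*(-11) = 1]
q=2: r=0, s=-224, t=29   [29*(-224) + 224*(29) = 0]
GCD = 1; from the row with r=1: x=85, y=-11
Check: 29*(85) + 224*(-11) = 2465 - 2464 = 1

GCD = 1, x = 85, y = -11


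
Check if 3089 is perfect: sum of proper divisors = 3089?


Proper divisors of 3089: 1
Sum = 1 = 1

No, 3089 is not perfect (1 ≠ 3089)


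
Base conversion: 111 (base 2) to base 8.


111 (base 2) = 7 (decimal)
7 (decimal) = 7 (base 8)


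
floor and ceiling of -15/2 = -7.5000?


-15/2 = -7.5000
floor = -8
ceil = -7

floor = -8, ceil = -7


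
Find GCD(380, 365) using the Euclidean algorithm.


380 = 1 * 365 + 15
365 = 24 * 15 + 5
15 = 3 * 5 + 0
GCD = 5


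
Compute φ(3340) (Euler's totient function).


3340 = 2^2 × 5 × 167
Prime factors: 2, 5, 167
φ(3340) = 3340 × (1-1/2) × (1-1/5) × (1-1/167)
= 3340 × 1/2 × 4/5 × 166/167 = 1328

φ(3340) = 1328


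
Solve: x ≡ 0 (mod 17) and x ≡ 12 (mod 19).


M = 17*19 = 323
M1 = M/17 = 19, M2 = M/19 = 17
M1^(-1) mod 17 = 9, M2^(-1) mod 19 = 9
x = 0*19*9 + 12*17*9 = 1836
1836 mod 323 = 221
Check: 221 mod 17 = 0 ✓, 221 mod 19 = 12 ✓

x ≡ 221 (mod 323)


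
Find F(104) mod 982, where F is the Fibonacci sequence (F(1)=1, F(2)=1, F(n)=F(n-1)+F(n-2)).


F(k) mod 982 for k=1..104:
1, 1, 2, 3, 5, 8, 13, 21, 34, 55, 89, 144, 233, 377, 610, 5, 615, 620, 253, 873, 144, 35, 179, 214, 393, 607, 18, 625, 643, 286, 929, 233, 180, 413, 593, 24, 617, 641, 276, 917, 211, 146, 357, 503, 860, 381, 259, 640, 899, 557, 474, 49, 523, 572, 113, 685, 798, 501, 317, 818, 153, 971, 142, 131, 273, 404, 677, 99, 776, 875, 669, 562, 249, 811, 78, 889, 967, 874, 859, 751, 628, 397, 43, 440, 483, 923, 424, 365, 789, 172, 961, 151, 130, 281, 411, 692, 121, 813, 934, 765, 717, 500, 235, 735
F(104) mod 982 = 735


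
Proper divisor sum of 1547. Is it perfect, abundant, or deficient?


Proper divisors: 1, 7, 13, 17, 91, 119, 221
Sum = 1 + 7 + 13 + 17 + 91 + 119 + 221 = 469
469 < 1547 → deficient

s(1547) = 469 (deficient)


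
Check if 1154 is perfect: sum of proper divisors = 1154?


Proper divisors of 1154: 1, 2, 577
Sum = 1 + 2 + 577 = 580

No, 1154 is not perfect (580 ≠ 1154)


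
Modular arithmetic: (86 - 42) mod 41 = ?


86 - 42 = 44
44 mod 41 = 3


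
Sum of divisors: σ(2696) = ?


Divisors of 2696: 1, 2, 4, 8, 337, 674, 1348, 2696
Sum = 1 + 2 + 4 + 8 + 337 + 674 + 1348 + 2696 = 5070

σ(2696) = 5070


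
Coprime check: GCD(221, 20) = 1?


Euclidean algorithm:
221 = 11 * 20 + 1
20 = 20 * 1 + 0
GCD(221, 20) = 1

Yes, coprime (GCD = 1)


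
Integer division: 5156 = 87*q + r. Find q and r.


5156 = 87 * 59 + 23
Check: 5133 + 23 = 5156

q = 59, r = 23


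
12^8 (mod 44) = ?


12^1 mod 44 = 12
12^2 mod 44 = 12
12^3 mod 44 = 12
12^4 mod 44 = 12
12^5 mod 44 = 12
12^6 mod 44 = 12
12^7 mod 44 = 12
12^8 mod 44 = 12


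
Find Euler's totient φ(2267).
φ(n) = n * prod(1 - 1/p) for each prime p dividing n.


2267 = 2267
Prime factors: 2267
φ(2267) = 2267 × (1-1/2267)
= 2267 × 2266/2267 = 2266

φ(2267) = 2266


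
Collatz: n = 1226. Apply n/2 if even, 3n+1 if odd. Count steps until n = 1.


1226 → 613 → 1840 → 920 → 460 → 230 → 115 → 346 → 173 → 520 → 260 → 130 → 65 → 196 → 98 → 49 → 148 → 74 → 37 → 112 → 56 → 28 → 14 → 7 → 22 → 11 → 34 → 17 → 52 → 26 → 13 → 40 → 20 → 10 → 5 → 16 → 8 → 4 → 2 → 1
Total steps = 39

39 steps


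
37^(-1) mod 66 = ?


Use the extended Euclidean algorithm on (66, 37); each row r = 66*s + 37*t:
r=66, s=1, t=0
r=37, s=0, t=1
q=1: r=29, s=1, t=-1   [66*(1) + 37*(-1) = 29]
q=1: r=8, s=-1, t=2   [66*(-1) + 37*(2) = 8]
q=3: r=5, s=4, t=-7   [66*(4) + 37*(-7) = 5]
q=1: r=3, s=-5, t=9   [66*(-5) + 37*(9) = 3]
q=1: r=2, s=9, t=-16   [66*(9) + 37*(-16) = 2]
q=1: r=1, s=-14, t=25   [66*(-14) + 37*(25) = 1]
q=2: r=0, s=37, t=-66   [66*(37) + 37*(-66) = 0]
GCD = 1 with t = 25, so 37*(25) ≡ 1 (mod 66)
Inverse = 25 mod 66 = 25
Check: 37 * 25 = 925 ≡ 1 (mod 66)

37^(-1) ≡ 25 (mod 66)


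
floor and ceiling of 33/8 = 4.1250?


33/8 = 4.1250
floor = 4
ceil = 5

floor = 4, ceil = 5


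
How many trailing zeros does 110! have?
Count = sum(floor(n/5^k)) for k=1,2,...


floor(110/5) = 22
floor(110/25) = 4
Total = 26

26 trailing zeros


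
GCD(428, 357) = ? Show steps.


428 = 1 * 357 + 71
357 = 5 * 71 + 2
71 = 35 * 2 + 1
2 = 2 * 1 + 0
GCD = 1


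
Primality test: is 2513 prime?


2513 / 7 = 359 (exact division)
2513 is NOT prime.

No, 2513 is not prime


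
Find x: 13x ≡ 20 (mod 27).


GCD(13, 27) = 1, unique solution
a^(-1) mod 27 = 25
x = 25 * 20 mod 27 = 14

x ≡ 14 (mod 27)


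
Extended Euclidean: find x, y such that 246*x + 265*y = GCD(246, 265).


Tabular extended Euclidean (each row: r = 246*s + 265*t):
r=246, s=1, t=0
r=265, s=0, t=1
q=0: r=246, s=1, t=0   [246*(1) + 265*(0) = 246]
q=1: r=19, s=-1, t=1   [246*(-1) + 265*(1) = 19]
q=12: r=18, s=13, t=-12   [246*(13) + 265*(-12) = 18]
q=1: r=1, s=-14, t=13   [246*(-14) + 265*(13) = 1]
q=18: r=0, s=265, t=-246   [246*(265) + 265*(-246) = 0]
GCD = 1; from the row with r=1: x=-14, y=13
Check: 246*(-14) + 265*(13) = -3444 + 3445 = 1

GCD = 1, x = -14, y = 13


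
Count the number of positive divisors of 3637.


3637 = 3637^1
d(3637) = (1+1) = 2

2 divisors


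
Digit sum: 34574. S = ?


3 + 4 + 5 + 7 + 4 = 23


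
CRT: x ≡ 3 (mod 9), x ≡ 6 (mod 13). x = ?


M = 9*13 = 117
M1 = M/9 = 13, M2 = M/13 = 9
M1^(-1) mod 9 = 7, M2^(-1) mod 13 = 3
x = 3*13*7 + 6*9*3 = 435
435 mod 117 = 84
Check: 84 mod 9 = 3 ✓, 84 mod 13 = 6 ✓

x ≡ 84 (mod 117)


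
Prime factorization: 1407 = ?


1407 / 3 = 469
469 / 7 = 67
67 / 67 = 1
1407 = 3 × 7 × 67


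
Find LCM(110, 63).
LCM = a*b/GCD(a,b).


GCD(110, 63) = 1
LCM = 110*63/1 = 6930/1 = 6930

LCM = 6930


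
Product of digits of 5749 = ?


5 × 7 × 4 × 9 = 1260


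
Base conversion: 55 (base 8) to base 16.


55 (base 8) = 45 (decimal)
45 (decimal) = 2D (base 16)


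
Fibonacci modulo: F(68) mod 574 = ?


F(k) mod 574 for k=1..68:
1, 1, 2, 3, 5, 8, 13, 21, 34, 55, 89, 144, 233, 377, 36, 413, 449, 288, 163, 451, 40, 491, 531, 448, 405, 279, 110, 389, 499, 314, 239, 553, 218, 197, 415, 38, 453, 491, 370, 287, 83, 370, 453, 249, 128, 377, 505, 308, 239, 547, 212, 185, 397, 8, 405, 413, 244, 83, 327, 410, 163, 573, 162, 161, 323, 484, 233, 143
F(68) mod 574 = 143


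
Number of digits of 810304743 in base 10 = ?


810304743 has 9 digits in base 10
floor(log10(810304743)) + 1 = floor(8.9086) + 1 = 9

9 digits (base 10)


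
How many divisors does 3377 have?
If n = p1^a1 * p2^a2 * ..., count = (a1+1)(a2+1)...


3377 = 11^1 × 307^1
d(3377) = (1+1) × (1+1) = 4

4 divisors


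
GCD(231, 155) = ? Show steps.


231 = 1 * 155 + 76
155 = 2 * 76 + 3
76 = 25 * 3 + 1
3 = 3 * 1 + 0
GCD = 1


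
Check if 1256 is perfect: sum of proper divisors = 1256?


Proper divisors of 1256: 1, 2, 4, 8, 157, 314, 628
Sum = 1 + 2 + 4 + 8 + 157 + 314 + 628 = 1114

No, 1256 is not perfect (1114 ≠ 1256)


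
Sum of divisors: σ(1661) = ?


Divisors of 1661: 1, 11, 151, 1661
Sum = 1 + 11 + 151 + 1661 = 1824

σ(1661) = 1824


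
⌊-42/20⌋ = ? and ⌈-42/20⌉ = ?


-42/20 = -2.1000
floor = -3
ceil = -2

floor = -3, ceil = -2


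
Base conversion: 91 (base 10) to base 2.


91 (base 10) = 91 (decimal)
91 (decimal) = 1011011 (base 2)


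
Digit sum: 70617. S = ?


7 + 0 + 6 + 1 + 7 = 21


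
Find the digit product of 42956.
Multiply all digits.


4 × 2 × 9 × 5 × 6 = 2160


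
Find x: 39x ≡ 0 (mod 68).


GCD(39, 68) = 1, unique solution
a^(-1) mod 68 = 7
x = 7 * 0 mod 68 = 0

x ≡ 0 (mod 68)


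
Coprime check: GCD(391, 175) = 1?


Euclidean algorithm:
391 = 2 * 175 + 41
175 = 4 * 41 + 11
41 = 3 * 11 + 8
11 = 1 * 8 + 3
8 = 2 * 3 + 2
3 = 1 * 2 + 1
2 = 2 * 1 + 0
GCD(391, 175) = 1

Yes, coprime (GCD = 1)


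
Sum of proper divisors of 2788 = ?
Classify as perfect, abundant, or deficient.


Proper divisors: 1, 2, 4, 17, 34, 41, 68, 82, 164, 697, 1394
Sum = 1 + 2 + 4 + 17 + 34 + 41 + 68 + 82 + 164 + 697 + 1394 = 2504
2504 < 2788 → deficient

s(2788) = 2504 (deficient)


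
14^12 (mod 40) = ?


14^1 mod 40 = 14
14^2 mod 40 = 36
14^3 mod 40 = 24
14^4 mod 40 = 16
14^5 mod 40 = 24
14^6 mod 40 = 16
14^7 mod 40 = 24
14^8 mod 40 = 16
14^9 mod 40 = 24
14^10 mod 40 = 16
14^11 mod 40 = 24
14^12 mod 40 = 16


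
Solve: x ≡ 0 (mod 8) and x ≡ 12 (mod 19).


M = 8*19 = 152
M1 = M/8 = 19, M2 = M/19 = 8
M1^(-1) mod 8 = 3, M2^(-1) mod 19 = 12
x = 0*19*3 + 12*8*12 = 1152
1152 mod 152 = 88
Check: 88 mod 8 = 0 ✓, 88 mod 19 = 12 ✓

x ≡ 88 (mod 152)


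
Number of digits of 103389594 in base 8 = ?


103389594 in base 8 = 612314632
Number of digits = 9

9 digits (base 8)


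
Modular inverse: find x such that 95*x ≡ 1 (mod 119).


Use the extended Euclidean algorithm on (119, 95); each row r = 119*s + 95*t:
r=119, s=1, t=0
r=95, s=0, t=1
q=1: r=24, s=1, t=-1   [119*(1) + 95*(-1) = 24]
q=3: r=23, s=-3, t=4   [119*(-3) + 95*(4) = 23]
q=1: r=1, s=4, t=-5   [119*(4) + 95*(-5) = 1]
q=23: r=0, s=-95, t=119   [119*(-95) + 95*(119) = 0]
GCD = 1 with t = -5, so 95*(-5) ≡ 1 (mod 119)
Inverse = -5 mod 119 = 114
Check: 95 * 114 = 10830 ≡ 1 (mod 119)

95^(-1) ≡ 114 (mod 119)


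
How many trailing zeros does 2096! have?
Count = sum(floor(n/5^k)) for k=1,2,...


floor(2096/5) = 419
floor(2096/25) = 83
floor(2096/125) = 16
floor(2096/625) = 3
Total = 521

521 trailing zeros


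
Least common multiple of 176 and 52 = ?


GCD(176, 52) = 4
LCM = 176*52/4 = 9152/4 = 2288

LCM = 2288


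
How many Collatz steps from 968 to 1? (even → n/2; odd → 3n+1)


968 → 484 → 242 → 121 → 364 → 182 → 91 → 274 → 137 → 412 → 206 → 103 → 310 → 155 → 466 → 233 → 700 → 350 → 175 → 526 → 263 → 790 → 395 → 1186 → 593 → 1780 → 890 → 445 → 1336 → 668 → 334 → 167 → 502 → 251 → 754 → 377 → 1132 → 566 → 283 → 850 → 425 → 1276 → 638 → 319 → 958 → 479 → 1438 → 719 → 2158 → 1079 → 3238 → 1619 → 4858 → 2429 → 7288 → 3644 → 1822 → 911 → 2734 → 1367 → 4102 → 2051 → 6154 → 3077 → 9232 → 4616 → 2308 → 1154 → 577 → 1732 → 866 → 433 → 1300 → 650 → 325 → 976 → 488 → 244 → 122 → 61 → 184 → 92 → 46 → 23 → 70 → 35 → 106 → 53 → 160 → 80 → 40 → 20 → 10 → 5 → 16 → 8 → 4 → 2 → 1
Total steps = 98

98 steps


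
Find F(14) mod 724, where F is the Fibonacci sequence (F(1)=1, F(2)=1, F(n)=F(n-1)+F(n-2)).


F(k) mod 724 for k=1..14:
1, 1, 2, 3, 5, 8, 13, 21, 34, 55, 89, 144, 233, 377
F(14) mod 724 = 377


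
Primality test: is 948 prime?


948 / 2 = 474 (exact division)
948 is NOT prime.

No, 948 is not prime


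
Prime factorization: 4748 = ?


4748 / 2 = 2374
2374 / 2 = 1187
1187 / 1187 = 1
4748 = 2^2 × 1187


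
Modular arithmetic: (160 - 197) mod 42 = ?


160 - 197 = -37
-37 mod 42 = 5


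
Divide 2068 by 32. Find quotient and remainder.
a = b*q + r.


2068 = 32 * 64 + 20
Check: 2048 + 20 = 2068

q = 64, r = 20


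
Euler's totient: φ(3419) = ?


3419 = 13 × 263
Prime factors: 13, 263
φ(3419) = 3419 × (1-1/13) × (1-1/263)
= 3419 × 12/13 × 262/263 = 3144

φ(3419) = 3144


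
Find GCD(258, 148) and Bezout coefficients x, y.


Tabular extended Euclidean (each row: r = 258*s + 148*t):
r=258, s=1, t=0
r=148, s=0, t=1
q=1: r=110, s=1, t=-1   [258*(1) + 148*(-1) = 110]
q=1: r=38, s=-1, t=2   [258*(-1) + 148*(2) = 38]
q=2: r=34, s=3, t=-5   [258*(3) + 148*(-5) = 34]
q=1: r=4, s=-4, t=7   [258*(-4) + 148*(7) = 4]
q=8: r=2, s=35, t=-61   [258*(35) + 148*(-61) = 2]
q=2: r=0, s=-74, t=129   [258*(-74) + 148*(129) = 0]
GCD = 2; from the row with r=2: x=35, y=-61
Check: 258*(35) + 148*(-61) = 9030 - 9028 = 2

GCD = 2, x = 35, y = -61


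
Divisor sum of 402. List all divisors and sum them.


Divisors of 402: 1, 2, 3, 6, 67, 134, 201, 402
Sum = 1 + 2 + 3 + 6 + 67 + 134 + 201 + 402 = 816

σ(402) = 816


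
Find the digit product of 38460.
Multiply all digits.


3 × 8 × 4 × 6 × 0 = 0


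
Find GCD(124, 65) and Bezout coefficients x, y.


Tabular extended Euclidean (each row: r = 124*s + 65*t):
r=124, s=1, t=0
r=65, s=0, t=1
q=1: r=59, s=1, t=-1   [124*(1) + 65*(-1) = 59]
q=1: r=6, s=-1, t=2   [124*(-1) + 65*(2) = 6]
q=9: r=5, s=10, t=-19   [124*(10) + 65*(-19) = 5]
q=1: r=1, s=-11, t=21   [124*(-11) + 65*(21) = 1]
q=5: r=0, s=65, t=-124   [124*(65) + 65*(-124) = 0]
GCD = 1; from the row with r=1: x=-11, y=21
Check: 124*(-11) + 65*(21) = -1364 + 1365 = 1

GCD = 1, x = -11, y = 21


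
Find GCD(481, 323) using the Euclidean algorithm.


481 = 1 * 323 + 158
323 = 2 * 158 + 7
158 = 22 * 7 + 4
7 = 1 * 4 + 3
4 = 1 * 3 + 1
3 = 3 * 1 + 0
GCD = 1


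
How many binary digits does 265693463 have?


265693463 in base 2 = 1111110101100010100100010111
Number of digits = 28

28 digits (base 2)


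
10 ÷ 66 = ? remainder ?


10 = 66 * 0 + 10
Check: 0 + 10 = 10

q = 0, r = 10


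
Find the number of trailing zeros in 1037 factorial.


floor(1037/5) = 207
floor(1037/25) = 41
floor(1037/125) = 8
floor(1037/625) = 1
Total = 257

257 trailing zeros


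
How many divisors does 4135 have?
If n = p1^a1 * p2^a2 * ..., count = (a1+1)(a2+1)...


4135 = 5^1 × 827^1
d(4135) = (1+1) × (1+1) = 4

4 divisors


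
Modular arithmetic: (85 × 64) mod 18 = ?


85 × 64 = 5440
5440 mod 18 = 4


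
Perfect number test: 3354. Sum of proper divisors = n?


Proper divisors of 3354: 1, 2, 3, 6, 13, 26, 39, 43, 78, 86, 129, 258, 559, 1118, 1677
Sum = 1 + 2 + 3 + 6 + 13 + 26 + 39 + 43 + 78 + 86 + 129 + 258 + 559 + 1118 + 1677 = 4038

No, 3354 is not perfect (4038 ≠ 3354)


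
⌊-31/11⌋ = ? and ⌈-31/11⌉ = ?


-31/11 = -2.8182
floor = -3
ceil = -2

floor = -3, ceil = -2


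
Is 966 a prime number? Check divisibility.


966 / 2 = 483 (exact division)
966 is NOT prime.

No, 966 is not prime


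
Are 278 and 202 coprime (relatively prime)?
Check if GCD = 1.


Euclidean algorithm:
278 = 1 * 202 + 76
202 = 2 * 76 + 50
76 = 1 * 50 + 26
50 = 1 * 26 + 24
26 = 1 * 24 + 2
24 = 12 * 2 + 0
GCD(278, 202) = 2

No, not coprime (GCD = 2)


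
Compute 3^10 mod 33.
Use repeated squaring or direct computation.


3^1 mod 33 = 3
3^2 mod 33 = 9
3^3 mod 33 = 27
3^4 mod 33 = 15
3^5 mod 33 = 12
3^6 mod 33 = 3
3^7 mod 33 = 9
3^8 mod 33 = 27
3^9 mod 33 = 15
3^10 mod 33 = 12


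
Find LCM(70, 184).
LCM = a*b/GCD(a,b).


GCD(70, 184) = 2
LCM = 70*184/2 = 12880/2 = 6440

LCM = 6440


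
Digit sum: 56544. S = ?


5 + 6 + 5 + 4 + 4 = 24


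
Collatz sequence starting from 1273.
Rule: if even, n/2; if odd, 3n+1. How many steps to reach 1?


1273 → 3820 → 1910 → 955 → 2866 → 1433 → 4300 → 2150 → 1075 → 3226 → 1613 → 4840 → 2420 → 1210 → 605 → 1816 → 908 → 454 → 227 → 682 → 341 → 1024 → 512 → 256 → 128 → 64 → 32 → 16 → 8 → 4 → 2 → 1
Total steps = 31

31 steps


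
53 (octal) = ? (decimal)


53 (base 8) = 43 (decimal)
43 (decimal) = 43 (base 10)


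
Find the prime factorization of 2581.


2581 / 29 = 89
89 / 89 = 1
2581 = 29 × 89


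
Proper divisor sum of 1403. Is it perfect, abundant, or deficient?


Proper divisors: 1, 23, 61
Sum = 1 + 23 + 61 = 85
85 < 1403 → deficient

s(1403) = 85 (deficient)


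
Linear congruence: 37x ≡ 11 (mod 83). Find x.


GCD(37, 83) = 1, unique solution
a^(-1) mod 83 = 9
x = 9 * 11 mod 83 = 16

x ≡ 16 (mod 83)


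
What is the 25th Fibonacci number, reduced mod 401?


F(k) mod 401 for k=1..25:
1, 1, 2, 3, 5, 8, 13, 21, 34, 55, 89, 144, 233, 377, 209, 185, 394, 178, 171, 349, 119, 67, 186, 253, 38
F(25) mod 401 = 38


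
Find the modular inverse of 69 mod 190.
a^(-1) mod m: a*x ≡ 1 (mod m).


Use the extended Euclidean algorithm on (190, 69); each row r = 190*s + 69*t:
r=190, s=1, t=0
r=69, s=0, t=1
q=2: r=52, s=1, t=-2   [190*(1) + 69*(-2) = 52]
q=1: r=17, s=-1, t=3   [190*(-1) + 69*(3) = 17]
q=3: r=1, s=4, t=-11   [190*(4) + 69*(-11) = 1]
q=17: r=0, s=-69, t=190   [190*(-69) + 69*(190) = 0]
GCD = 1 with t = -11, so 69*(-11) ≡ 1 (mod 190)
Inverse = -11 mod 190 = 179
Check: 69 * 179 = 12351 ≡ 1 (mod 190)

69^(-1) ≡ 179 (mod 190)


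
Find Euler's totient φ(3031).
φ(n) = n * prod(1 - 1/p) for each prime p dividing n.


3031 = 7 × 433
Prime factors: 7, 433
φ(3031) = 3031 × (1-1/7) × (1-1/433)
= 3031 × 6/7 × 432/433 = 2592

φ(3031) = 2592


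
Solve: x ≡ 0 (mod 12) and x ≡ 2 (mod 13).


M = 12*13 = 156
M1 = M/12 = 13, M2 = M/13 = 12
M1^(-1) mod 12 = 1, M2^(-1) mod 13 = 12
x = 0*13*1 + 2*12*12 = 288
288 mod 156 = 132
Check: 132 mod 12 = 0 ✓, 132 mod 13 = 2 ✓

x ≡ 132 (mod 156)


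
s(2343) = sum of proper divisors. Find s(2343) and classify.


Proper divisors: 1, 3, 11, 33, 71, 213, 781
Sum = 1 + 3 + 11 + 33 + 71 + 213 + 781 = 1113
1113 < 2343 → deficient

s(2343) = 1113 (deficient)


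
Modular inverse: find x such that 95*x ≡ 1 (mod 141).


Use the extended Euclidean algorithm on (141, 95); each row r = 141*s + 95*t:
r=141, s=1, t=0
r=95, s=0, t=1
q=1: r=46, s=1, t=-1   [141*(1) + 95*(-1) = 46]
q=2: r=3, s=-2, t=3   [141*(-2) + 95*(3) = 3]
q=15: r=1, s=31, t=-46   [141*(31) + 95*(-46) = 1]
q=3: r=0, s=-95, t=141   [141*(-95) + 95*(141) = 0]
GCD = 1 with t = -46, so 95*(-46) ≡ 1 (mod 141)
Inverse = -46 mod 141 = 95
Check: 95 * 95 = 9025 ≡ 1 (mod 141)

95^(-1) ≡ 95 (mod 141)


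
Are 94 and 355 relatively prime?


Euclidean algorithm:
355 = 3 * 94 + 73
94 = 1 * 73 + 21
73 = 3 * 21 + 10
21 = 2 * 10 + 1
10 = 10 * 1 + 0
GCD(94, 355) = 1

Yes, coprime (GCD = 1)


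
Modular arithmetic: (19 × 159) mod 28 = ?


19 × 159 = 3021
3021 mod 28 = 25


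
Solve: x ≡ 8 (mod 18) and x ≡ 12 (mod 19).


M = 18*19 = 342
M1 = M/18 = 19, M2 = M/19 = 18
M1^(-1) mod 18 = 1, M2^(-1) mod 19 = 18
x = 8*19*1 + 12*18*18 = 4040
4040 mod 342 = 278
Check: 278 mod 18 = 8 ✓, 278 mod 19 = 12 ✓

x ≡ 278 (mod 342)


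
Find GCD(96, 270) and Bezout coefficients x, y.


Tabular extended Euclidean (each row: r = 96*s + 270*t):
r=96, s=1, t=0
r=270, s=0, t=1
q=0: r=96, s=1, t=0   [96*(1) + 270*(0) = 96]
q=2: r=78, s=-2, t=1   [96*(-2) + 270*(1) = 78]
q=1: r=18, s=3, t=-1   [96*(3) + 270*(-1) = 18]
q=4: r=6, s=-14, t=5   [96*(-14) + 270*(5) = 6]
q=3: r=0, s=45, t=-16   [96*(45) + 270*(-16) = 0]
GCD = 6; from the row with r=6: x=-14, y=5
Check: 96*(-14) + 270*(5) = -1344 + 1350 = 6

GCD = 6, x = -14, y = 5


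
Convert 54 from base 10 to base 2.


54 (base 10) = 54 (decimal)
54 (decimal) = 110110 (base 2)


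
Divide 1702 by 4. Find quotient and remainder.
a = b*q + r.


1702 = 4 * 425 + 2
Check: 1700 + 2 = 1702

q = 425, r = 2


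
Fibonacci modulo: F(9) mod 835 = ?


F(k) mod 835 for k=1..9:
1, 1, 2, 3, 5, 8, 13, 21, 34
F(9) mod 835 = 34


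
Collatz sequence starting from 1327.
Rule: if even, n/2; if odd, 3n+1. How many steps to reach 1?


1327 → 3982 → 1991 → 5974 → 2987 → 8962 → 4481 → 13444 → 6722 → 3361 → 10084 → 5042 → 2521 → 7564 → 3782 → 1891 → 5674 → 2837 → 8512 → 4256 → 2128 → 1064 → 532 → 266 → 133 → 400 → 200 → 100 → 50 → 25 → 76 → 38 → 19 → 58 → 29 → 88 → 44 → 22 → 11 → 34 → 17 → 52 → 26 → 13 → 40 → 20 → 10 → 5 → 16 → 8 → 4 → 2 → 1
Total steps = 52

52 steps


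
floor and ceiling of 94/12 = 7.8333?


94/12 = 7.8333
floor = 7
ceil = 8

floor = 7, ceil = 8
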